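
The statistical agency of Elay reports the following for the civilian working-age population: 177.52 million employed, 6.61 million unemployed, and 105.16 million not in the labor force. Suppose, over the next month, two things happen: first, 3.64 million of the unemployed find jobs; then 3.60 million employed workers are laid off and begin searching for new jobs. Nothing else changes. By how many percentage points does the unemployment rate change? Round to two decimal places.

Initially, labor force = 177.52 + 6.61 = 184.13 million, so u = 6.61/184.13 = 3.59%.
After the first change, unemployed falls and employed rises by 3.64; labor force unchanged → E = 181.16, U = 2.97, labor force = 184.13 million.
After the second change, employed falls and unemployed rises by 3.60; labor force unchanged → E = 177.56, U = 6.57, labor force = 184.13 million.
New unemployment rate = 6.57 / 184.13 = 3.57%.
Change = 3.57% − 3.59% = −0.02 percentage points.

The unemployment rate changes by −0.02 percentage points.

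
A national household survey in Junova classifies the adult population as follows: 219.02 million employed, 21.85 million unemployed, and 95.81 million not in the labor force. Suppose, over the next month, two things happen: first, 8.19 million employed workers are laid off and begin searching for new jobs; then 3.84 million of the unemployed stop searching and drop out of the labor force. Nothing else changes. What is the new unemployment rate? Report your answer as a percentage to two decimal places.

Initially, labor force = 219.02 + 21.85 = 240.87 million, so u = 21.85/240.87 = 9.07%.
After the first change, employed falls and unemployed rises by 8.19; labor force unchanged → E = 210.83, U = 30.04, labor force = 240.87 million.
After the second change, unemployed and labor force both fall by 3.84 → E = 210.83, U = 26.20, labor force = 237.03 million.
New unemployment rate = 26.20 / 237.03 = 11.05%.

New unemployment rate ≈ 11.05%.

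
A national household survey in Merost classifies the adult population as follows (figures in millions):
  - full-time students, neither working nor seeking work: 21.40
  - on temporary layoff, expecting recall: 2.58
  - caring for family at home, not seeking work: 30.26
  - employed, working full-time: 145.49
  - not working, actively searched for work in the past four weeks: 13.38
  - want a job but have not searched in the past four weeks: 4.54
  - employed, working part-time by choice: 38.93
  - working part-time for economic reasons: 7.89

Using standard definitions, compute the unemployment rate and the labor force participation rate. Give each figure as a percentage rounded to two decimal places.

Employed = 145.49 + 38.93 + 7.89 = 192.31 million (anyone who worked, including part-time for economic reasons, counts as employed).
Unemployed = 2.58 + 13.38 = 15.96 million (jobless and actively searching, or on temporary layoff).
Labor force = 192.31 + 15.96 = 208.27 million.
Not in labor force = 21.40 + 30.26 + 4.54 = 56.20 million (those not working and not actively searching are outside the labor force — including those who want a job but have given up searching).
Civilian working-age population = 208.27 + 56.20 = 264.47 million.
Unemployment rate = 15.96 / 208.27 = 7.66%.
Labor force participation rate = 208.27 / 264.47 = 78.75%.

Unemployment rate ≈ 7.66%; labor force participation rate ≈ 78.75%.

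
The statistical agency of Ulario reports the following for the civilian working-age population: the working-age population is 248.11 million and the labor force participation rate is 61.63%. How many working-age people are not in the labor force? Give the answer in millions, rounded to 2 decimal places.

About 95.20 million are not in the labor force.

Share not in the labor force = 1 − 0.6163 = 0.3837.
Not in labor force = 0.3837 × 248.11 ≈ 95.20 million.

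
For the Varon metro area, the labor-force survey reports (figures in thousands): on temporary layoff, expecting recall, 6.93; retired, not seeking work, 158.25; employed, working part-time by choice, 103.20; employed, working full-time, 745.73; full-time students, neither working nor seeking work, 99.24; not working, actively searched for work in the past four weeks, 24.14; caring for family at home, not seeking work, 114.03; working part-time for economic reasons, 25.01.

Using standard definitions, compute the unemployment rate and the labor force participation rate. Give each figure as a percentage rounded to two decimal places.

Employed = 103.20 + 745.73 + 25.01 = 873.94 thousand (anyone who worked, including part-time for economic reasons, counts as employed).
Unemployed = 6.93 + 24.14 = 31.07 thousand (jobless and actively searching, or on temporary layoff).
Labor force = 873.94 + 31.07 = 905.01 thousand.
Not in labor force = 158.25 + 99.24 + 114.03 = 371.52 thousand (those not working and not actively searching are outside the labor force).
Civilian working-age population = 905.01 + 371.52 = 1,276.53 thousand.
Unemployment rate = 31.07 / 905.01 = 3.43%.
Labor force participation rate = 905.01 / 1,276.53 = 70.90%.

Unemployment rate ≈ 3.43%; labor force participation rate ≈ 70.90%.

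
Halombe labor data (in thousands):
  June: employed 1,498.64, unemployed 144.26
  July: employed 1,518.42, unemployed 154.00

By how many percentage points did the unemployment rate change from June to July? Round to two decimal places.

The unemployment rate changed by +0.43 percentage points.

June: labor force = 1,498.64 + 144.26 = 1,642.90; u = 144.26/1,642.90 = 8.78%.
July: labor force = 1,518.42 + 154.00 = 1,672.42; u = 154.00/1,672.42 = 9.21%.
Change = 9.21% − 8.78% = +0.43 pp.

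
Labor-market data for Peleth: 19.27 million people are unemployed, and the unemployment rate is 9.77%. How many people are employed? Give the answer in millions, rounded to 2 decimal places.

About 177.97 million are employed.

Labor force = U / u = 19.27 / 0.0977 ≈ 197.24 million.
Employed = labor force − unemployed = 197.24 − 19.27 = 177.97 million.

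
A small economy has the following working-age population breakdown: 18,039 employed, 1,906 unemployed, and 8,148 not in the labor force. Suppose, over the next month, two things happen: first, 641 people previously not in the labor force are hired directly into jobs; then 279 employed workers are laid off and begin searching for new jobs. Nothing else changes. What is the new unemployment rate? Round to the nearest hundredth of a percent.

New unemployment rate ≈ 10.61%.

Initially, labor force = 18,039 + 1,906 = 19,945, so u = 1,906/19,945 = 9.56%.
After the first change, employed and labor force both rise by 641; unemployed unchanged → E = 18,680, U = 1,906, labor force = 20,586.
After the second change, employed falls and unemployed rises by 279; labor force unchanged → E = 18,401, U = 2,185, labor force = 20,586.
New unemployment rate = 2,185 / 20,586 = 10.61%.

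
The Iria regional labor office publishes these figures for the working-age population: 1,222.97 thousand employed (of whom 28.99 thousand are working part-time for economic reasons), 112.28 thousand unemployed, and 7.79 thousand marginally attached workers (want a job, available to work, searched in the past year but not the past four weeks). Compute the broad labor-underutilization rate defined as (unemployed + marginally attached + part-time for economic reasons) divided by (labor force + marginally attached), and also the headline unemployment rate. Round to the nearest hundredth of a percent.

Labor force = 1,222.97 + 112.28 = 1,335.25 thousand.
Numerator = 112.28 + 7.79 + 28.99 = 149.06 thousand.
Denominator = 1,335.25 + 7.79 = 1,343.04 thousand.
Broad rate = 149.06 / 1,343.04 = 11.10%.
Headline unemployment rate = 112.28 / 1,335.25 = 8.41%.

Broad underutilization rate ≈ 11.10%; headline unemployment rate ≈ 8.41%.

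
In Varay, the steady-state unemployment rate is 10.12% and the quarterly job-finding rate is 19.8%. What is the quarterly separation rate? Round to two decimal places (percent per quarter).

From u* = s/(s+f): s = u·f/(1−u).
s = 0.1012 × 19.8 / (1 − 0.1012) = 2.0038 / 0.8988 ≈ 2.23% per quarter.

Separation rate ≈ 2.23% per quarter.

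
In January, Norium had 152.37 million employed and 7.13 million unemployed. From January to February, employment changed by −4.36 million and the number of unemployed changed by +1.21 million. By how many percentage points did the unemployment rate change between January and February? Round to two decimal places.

January: labor force = 152.37 + 7.13 = 159.50; u = 7.13/159.50 = 4.47%.
February: labor force = 148.01 + 8.34 = 156.35; u = 8.34/156.35 = 5.33%.
Change = 5.33% − 4.47% = +0.86 pp.

The unemployment rate changed by +0.86 percentage points.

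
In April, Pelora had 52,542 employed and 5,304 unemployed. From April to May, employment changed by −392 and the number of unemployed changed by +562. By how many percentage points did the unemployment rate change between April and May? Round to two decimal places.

April: labor force = 52,542 + 5,304 = 57,846; u = 5,304/57,846 = 9.17%.
May: labor force = 52,150 + 5,866 = 58,016; u = 5,866/58,016 = 10.11%.
Change = 10.11% − 9.17% = +0.94 pp.

The unemployment rate changed by +0.94 percentage points.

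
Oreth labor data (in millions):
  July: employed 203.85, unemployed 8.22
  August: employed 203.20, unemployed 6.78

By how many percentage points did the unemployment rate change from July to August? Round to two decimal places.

July: labor force = 203.85 + 8.22 = 212.07; u = 8.22/212.07 = 3.88%.
August: labor force = 203.20 + 6.78 = 209.98; u = 6.78/209.98 = 3.23%.
Change = 3.23% − 3.88% = −0.65 pp.

The unemployment rate changed by −0.65 percentage points.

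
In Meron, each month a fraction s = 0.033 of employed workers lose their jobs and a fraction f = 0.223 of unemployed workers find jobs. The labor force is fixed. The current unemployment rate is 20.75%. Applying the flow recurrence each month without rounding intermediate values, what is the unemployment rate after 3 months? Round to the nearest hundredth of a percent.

Unemployment rate after three months ≈ 16.13%.

With a fixed labor force, u_{t+1} = u_t + s·(1−u_t) − f·u_t = u_t·(1−s−f) + s.
Here 1−s−f = 0.744 and s = 0.033.
u_1 = 0.207500 × 0.744 + 0.033 = 0.187380.
u_2 = 0.187380 × 0.744 + 0.033 = 0.172411.
u_3 = 0.172411 × 0.744 + 0.033 = 0.161274.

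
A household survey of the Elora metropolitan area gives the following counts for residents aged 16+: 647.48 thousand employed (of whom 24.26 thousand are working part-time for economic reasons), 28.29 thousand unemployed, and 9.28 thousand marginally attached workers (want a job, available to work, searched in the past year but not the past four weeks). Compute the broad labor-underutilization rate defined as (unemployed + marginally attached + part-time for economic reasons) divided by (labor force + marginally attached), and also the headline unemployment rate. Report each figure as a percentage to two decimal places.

Labor force = 647.48 + 28.29 = 675.77 thousand.
Numerator = 28.29 + 9.28 + 24.26 = 61.83 thousand.
Denominator = 675.77 + 9.28 = 685.05 thousand.
Broad rate = 61.83 / 685.05 = 9.03%.
Headline unemployment rate = 28.29 / 675.77 = 4.19%.

Broad underutilization rate ≈ 9.03%; headline unemployment rate ≈ 4.19%.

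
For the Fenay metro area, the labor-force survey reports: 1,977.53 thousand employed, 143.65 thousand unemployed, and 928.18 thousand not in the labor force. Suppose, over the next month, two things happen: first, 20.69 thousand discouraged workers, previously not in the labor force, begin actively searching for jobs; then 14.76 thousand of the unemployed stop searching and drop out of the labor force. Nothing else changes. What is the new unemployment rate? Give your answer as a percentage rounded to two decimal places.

New unemployment rate ≈ 7.03%.

Initially, labor force = 1,977.53 + 143.65 = 2,121.18 thousand, so u = 143.65/2,121.18 = 6.77%.
After the first change, unemployed and labor force both rise by 20.69 → E = 1,977.53, U = 164.34, labor force = 2,141.87 thousand.
After the second change, unemployed and labor force both fall by 14.76 → E = 1,977.53, U = 149.58, labor force = 2,127.11 thousand.
New unemployment rate = 149.58 / 2,127.11 = 7.03%.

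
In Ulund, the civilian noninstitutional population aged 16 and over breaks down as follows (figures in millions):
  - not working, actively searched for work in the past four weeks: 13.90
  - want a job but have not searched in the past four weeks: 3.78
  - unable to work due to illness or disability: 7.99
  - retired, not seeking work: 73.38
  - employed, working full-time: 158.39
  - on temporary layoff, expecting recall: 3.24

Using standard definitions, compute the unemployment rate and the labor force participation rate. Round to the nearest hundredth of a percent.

Employed = 158.39 million.
Unemployed = 13.90 + 3.24 = 17.14 million (jobless and actively searching, or on temporary layoff).
Labor force = 158.39 + 17.14 = 175.53 million.
Not in labor force = 3.78 + 7.99 + 73.38 = 85.15 million (those not working and not actively searching are outside the labor force — including those who want a job but have given up searching).
Civilian working-age population = 175.53 + 85.15 = 260.68 million.
Unemployment rate = 17.14 / 175.53 = 9.76%.
Labor force participation rate = 175.53 / 260.68 = 67.34%.

Unemployment rate ≈ 9.76%; labor force participation rate ≈ 67.34%.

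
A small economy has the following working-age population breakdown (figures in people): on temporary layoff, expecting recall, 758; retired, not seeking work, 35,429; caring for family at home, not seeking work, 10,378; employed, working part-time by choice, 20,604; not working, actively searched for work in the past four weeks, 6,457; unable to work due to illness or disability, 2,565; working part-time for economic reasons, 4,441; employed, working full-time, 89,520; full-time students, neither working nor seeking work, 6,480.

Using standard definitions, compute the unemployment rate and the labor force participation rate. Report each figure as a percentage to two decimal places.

Unemployment rate ≈ 5.92%; labor force participation rate ≈ 68.95%.

Employed = 20,604 + 4,441 + 89,520 = 114,565 (anyone who worked, including part-time for economic reasons, counts as employed).
Unemployed = 758 + 6,457 = 7,215 (jobless and actively searching, or on temporary layoff).
Labor force = 114,565 + 7,215 = 121,780.
Not in labor force = 35,429 + 10,378 + 2,565 + 6,480 = 54,852 (those not working and not actively searching are outside the labor force).
Civilian working-age population = 121,780 + 54,852 = 176,632.
Unemployment rate = 7,215 / 121,780 = 5.92%.
Labor force participation rate = 121,780 / 176,632 = 68.95%.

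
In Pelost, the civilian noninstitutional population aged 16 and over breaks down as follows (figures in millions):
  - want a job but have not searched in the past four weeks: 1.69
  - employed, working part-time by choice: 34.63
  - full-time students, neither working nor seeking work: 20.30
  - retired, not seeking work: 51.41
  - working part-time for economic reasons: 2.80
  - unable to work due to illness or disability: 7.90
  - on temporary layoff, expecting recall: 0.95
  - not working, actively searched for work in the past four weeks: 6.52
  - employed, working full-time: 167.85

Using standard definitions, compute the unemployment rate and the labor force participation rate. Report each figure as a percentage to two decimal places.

Unemployment rate ≈ 3.51%; labor force participation rate ≈ 72.35%.

Employed = 34.63 + 2.80 + 167.85 = 205.28 million (anyone who worked, including part-time for economic reasons, counts as employed).
Unemployed = 0.95 + 6.52 = 7.47 million (jobless and actively searching, or on temporary layoff).
Labor force = 205.28 + 7.47 = 212.75 million.
Not in labor force = 1.69 + 20.30 + 51.41 + 7.90 = 81.30 million (those not working and not actively searching are outside the labor force — including those who want a job but have given up searching).
Civilian working-age population = 212.75 + 81.30 = 294.05 million.
Unemployment rate = 7.47 / 212.75 = 3.51%.
Labor force participation rate = 212.75 / 294.05 = 72.35%.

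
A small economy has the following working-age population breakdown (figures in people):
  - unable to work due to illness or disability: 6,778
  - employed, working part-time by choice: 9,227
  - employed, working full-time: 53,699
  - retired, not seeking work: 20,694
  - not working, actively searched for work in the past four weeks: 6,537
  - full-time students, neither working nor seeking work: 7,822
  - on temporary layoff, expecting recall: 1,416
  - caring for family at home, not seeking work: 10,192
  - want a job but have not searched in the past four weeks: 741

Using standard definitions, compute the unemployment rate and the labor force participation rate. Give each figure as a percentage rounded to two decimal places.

Unemployment rate ≈ 11.22%; labor force participation rate ≈ 60.53%.

Employed = 9,227 + 53,699 = 62,926.
Unemployed = 6,537 + 1,416 = 7,953 (jobless and actively searching, or on temporary layoff).
Labor force = 62,926 + 7,953 = 70,879.
Not in labor force = 6,778 + 20,694 + 7,822 + 10,192 + 741 = 46,227 (those not working and not actively searching are outside the labor force — including those who want a job but have given up searching).
Civilian working-age population = 70,879 + 46,227 = 117,106.
Unemployment rate = 7,953 / 70,879 = 11.22%.
Labor force participation rate = 70,879 / 117,106 = 60.53%.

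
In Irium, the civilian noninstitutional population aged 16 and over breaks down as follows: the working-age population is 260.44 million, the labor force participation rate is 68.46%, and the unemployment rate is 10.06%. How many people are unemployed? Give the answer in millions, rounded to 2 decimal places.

About 17.94 million are unemployed.

Labor force = 0.6846 × 260.44 = 178.30 million.
Unemployed = 0.1006 × 178.30 ≈ 17.94 million.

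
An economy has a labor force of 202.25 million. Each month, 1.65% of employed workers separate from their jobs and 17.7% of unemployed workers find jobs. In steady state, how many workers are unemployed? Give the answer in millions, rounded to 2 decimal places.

Steady-state unemployment rate u* = s/(s+f) = 1.65/(1.65+17.7) = 0.085271.
Unemployed = u* × labor force = 0.085271 × 202.25 ≈ 17.25 million.

About 17.25 million are unemployed in steady state.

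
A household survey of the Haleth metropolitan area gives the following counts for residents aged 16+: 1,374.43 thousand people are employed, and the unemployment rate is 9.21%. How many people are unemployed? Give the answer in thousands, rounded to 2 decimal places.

About 139.43 thousand are unemployed.

Let U be the number unemployed. The labor force is E + U, and U/(E+U) = 0.0921.
So U = 0.0921 × 1,374.43 / (1 − 0.0921) = 126.5850 / 0.9079 ≈ 139.43 thousand.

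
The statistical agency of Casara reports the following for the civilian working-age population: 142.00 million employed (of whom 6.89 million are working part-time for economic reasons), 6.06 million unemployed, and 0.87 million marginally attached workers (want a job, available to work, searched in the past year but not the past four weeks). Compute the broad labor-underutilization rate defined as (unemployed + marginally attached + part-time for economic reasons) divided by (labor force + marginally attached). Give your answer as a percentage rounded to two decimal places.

Broad underutilization rate ≈ 9.28%.

Labor force = 142.00 + 6.06 = 148.06 million.
Numerator = 6.06 + 0.87 + 6.89 = 13.82 million.
Denominator = 148.06 + 0.87 = 148.93 million.
Broad rate = 13.82 / 148.93 = 9.28%.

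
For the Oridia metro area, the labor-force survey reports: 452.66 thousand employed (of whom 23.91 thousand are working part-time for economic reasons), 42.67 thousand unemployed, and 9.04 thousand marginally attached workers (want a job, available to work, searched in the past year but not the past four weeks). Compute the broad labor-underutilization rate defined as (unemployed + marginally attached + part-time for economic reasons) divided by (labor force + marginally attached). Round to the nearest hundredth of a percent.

Labor force = 452.66 + 42.67 = 495.33 thousand.
Numerator = 42.67 + 9.04 + 23.91 = 75.62 thousand.
Denominator = 495.33 + 9.04 = 504.37 thousand.
Broad rate = 75.62 / 504.37 = 14.99%.

Broad underutilization rate ≈ 14.99%.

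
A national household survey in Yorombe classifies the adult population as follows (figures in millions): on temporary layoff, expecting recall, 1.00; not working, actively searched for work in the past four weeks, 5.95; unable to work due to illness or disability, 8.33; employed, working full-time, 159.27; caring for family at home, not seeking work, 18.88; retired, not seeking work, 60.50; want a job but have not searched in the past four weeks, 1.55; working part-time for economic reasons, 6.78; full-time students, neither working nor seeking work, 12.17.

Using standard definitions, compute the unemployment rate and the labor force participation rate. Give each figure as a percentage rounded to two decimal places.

Unemployment rate ≈ 4.02%; labor force participation rate ≈ 63.04%.

Employed = 159.27 + 6.78 = 166.05 million (anyone who worked, including part-time for economic reasons, counts as employed).
Unemployed = 1.00 + 5.95 = 6.95 million (jobless and actively searching, or on temporary layoff).
Labor force = 166.05 + 6.95 = 173.00 million.
Not in labor force = 8.33 + 18.88 + 60.50 + 1.55 + 12.17 = 101.43 million (those not working and not actively searching are outside the labor force — including those who want a job but have given up searching).
Civilian working-age population = 173.00 + 101.43 = 274.43 million.
Unemployment rate = 6.95 / 173.00 = 4.02%.
Labor force participation rate = 173.00 / 274.43 = 63.04%.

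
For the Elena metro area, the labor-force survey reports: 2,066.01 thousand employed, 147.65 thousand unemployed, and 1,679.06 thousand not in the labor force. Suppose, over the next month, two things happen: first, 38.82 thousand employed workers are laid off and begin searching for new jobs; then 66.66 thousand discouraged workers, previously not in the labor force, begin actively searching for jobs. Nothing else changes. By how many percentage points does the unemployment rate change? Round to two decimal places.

The unemployment rate changes by +4.43 percentage points.

Initially, labor force = 2,066.01 + 147.65 = 2,213.66 thousand, so u = 147.65/2,213.66 = 6.67%.
After the first change, employed falls and unemployed rises by 38.82; labor force unchanged → E = 2,027.19, U = 186.47, labor force = 2,213.66 thousand.
After the second change, unemployed and labor force both rise by 66.66 → E = 2,027.19, U = 253.13, labor force = 2,280.32 thousand.
New unemployment rate = 253.13 / 2,280.32 = 11.10%.
Change = 11.10% − 6.67% = +4.43 percentage points.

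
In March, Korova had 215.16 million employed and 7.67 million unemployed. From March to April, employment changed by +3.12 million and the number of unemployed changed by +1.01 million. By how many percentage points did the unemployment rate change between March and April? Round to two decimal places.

March: labor force = 215.16 + 7.67 = 222.83; u = 7.67/222.83 = 3.44%.
April: labor force = 218.28 + 8.68 = 226.96; u = 8.68/226.96 = 3.82%.
Change = 3.82% − 3.44% = +0.38 pp.

The unemployment rate changed by +0.38 percentage points.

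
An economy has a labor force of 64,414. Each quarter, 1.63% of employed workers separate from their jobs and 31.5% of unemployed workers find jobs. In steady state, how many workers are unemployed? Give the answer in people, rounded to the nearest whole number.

About 3,169 are unemployed in steady state.

Steady-state unemployment rate u* = s/(s+f) = 1.63/(1.63+31.5) = 0.049200.
Unemployed = u* × labor force = 0.049200 × 64,414 ≈ 3,169.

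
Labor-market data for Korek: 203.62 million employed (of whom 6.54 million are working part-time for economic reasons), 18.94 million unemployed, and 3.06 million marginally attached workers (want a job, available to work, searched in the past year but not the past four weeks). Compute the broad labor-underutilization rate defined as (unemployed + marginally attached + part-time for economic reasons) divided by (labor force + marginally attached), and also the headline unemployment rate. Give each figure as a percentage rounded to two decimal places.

Broad underutilization rate ≈ 12.65%; headline unemployment rate ≈ 8.51%.

Labor force = 203.62 + 18.94 = 222.56 million.
Numerator = 18.94 + 3.06 + 6.54 = 28.54 million.
Denominator = 222.56 + 3.06 = 225.62 million.
Broad rate = 28.54 / 225.62 = 12.65%.
Headline unemployment rate = 18.94 / 222.56 = 8.51%.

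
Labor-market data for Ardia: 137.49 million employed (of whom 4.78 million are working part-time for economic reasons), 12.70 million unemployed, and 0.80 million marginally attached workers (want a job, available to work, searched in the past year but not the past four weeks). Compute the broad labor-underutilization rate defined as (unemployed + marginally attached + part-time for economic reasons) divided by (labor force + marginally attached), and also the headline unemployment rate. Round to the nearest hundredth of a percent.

Labor force = 137.49 + 12.70 = 150.19 million.
Numerator = 12.70 + 0.80 + 4.78 = 18.28 million.
Denominator = 150.19 + 0.80 = 150.99 million.
Broad rate = 18.28 / 150.99 = 12.11%.
Headline unemployment rate = 12.70 / 150.19 = 8.46%.

Broad underutilization rate ≈ 12.11%; headline unemployment rate ≈ 8.46%.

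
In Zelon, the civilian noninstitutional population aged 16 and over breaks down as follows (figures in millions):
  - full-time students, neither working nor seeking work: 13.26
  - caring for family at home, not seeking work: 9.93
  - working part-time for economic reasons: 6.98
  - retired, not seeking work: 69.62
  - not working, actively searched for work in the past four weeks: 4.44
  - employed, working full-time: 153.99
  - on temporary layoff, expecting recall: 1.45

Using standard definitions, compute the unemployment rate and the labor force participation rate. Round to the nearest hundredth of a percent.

Unemployment rate ≈ 3.53%; labor force participation rate ≈ 64.26%.

Employed = 6.98 + 153.99 = 160.97 million (anyone who worked, including part-time for economic reasons, counts as employed).
Unemployed = 4.44 + 1.45 = 5.89 million (jobless and actively searching, or on temporary layoff).
Labor force = 160.97 + 5.89 = 166.86 million.
Not in labor force = 13.26 + 9.93 + 69.62 = 92.81 million (those not working and not actively searching are outside the labor force).
Civilian working-age population = 166.86 + 92.81 = 259.67 million.
Unemployment rate = 5.89 / 166.86 = 3.53%.
Labor force participation rate = 166.86 / 259.67 = 64.26%.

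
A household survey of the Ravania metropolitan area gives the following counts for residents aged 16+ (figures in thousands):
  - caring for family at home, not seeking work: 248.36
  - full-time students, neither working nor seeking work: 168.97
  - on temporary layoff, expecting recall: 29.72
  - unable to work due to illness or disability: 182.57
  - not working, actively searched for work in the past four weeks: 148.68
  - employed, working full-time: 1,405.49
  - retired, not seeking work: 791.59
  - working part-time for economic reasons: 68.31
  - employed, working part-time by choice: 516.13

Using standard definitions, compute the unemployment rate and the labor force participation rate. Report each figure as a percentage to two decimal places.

Unemployment rate ≈ 8.23%; labor force participation rate ≈ 60.91%.

Employed = 1,405.49 + 68.31 + 516.13 = 1,989.93 thousand (anyone who worked, including part-time for economic reasons, counts as employed).
Unemployed = 29.72 + 148.68 = 178.40 thousand (jobless and actively searching, or on temporary layoff).
Labor force = 1,989.93 + 178.40 = 2,168.33 thousand.
Not in labor force = 248.36 + 168.97 + 182.57 + 791.59 = 1,391.49 thousand (those not working and not actively searching are outside the labor force).
Civilian working-age population = 2,168.33 + 1,391.49 = 3,559.82 thousand.
Unemployment rate = 178.40 / 2,168.33 = 8.23%.
Labor force participation rate = 2,168.33 / 3,559.82 = 60.91%.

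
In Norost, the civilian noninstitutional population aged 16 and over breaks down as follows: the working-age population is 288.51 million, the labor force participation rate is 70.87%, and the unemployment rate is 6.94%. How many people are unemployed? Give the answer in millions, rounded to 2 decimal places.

About 14.19 million are unemployed.

Labor force = 0.7087 × 288.51 = 204.47 million.
Unemployed = 0.0694 × 204.47 ≈ 14.19 million.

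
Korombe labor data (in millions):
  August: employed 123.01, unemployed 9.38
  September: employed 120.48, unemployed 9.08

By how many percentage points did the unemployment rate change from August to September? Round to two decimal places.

August: labor force = 123.01 + 9.38 = 132.39; u = 9.38/132.39 = 7.09%.
September: labor force = 120.48 + 9.08 = 129.56; u = 9.08/129.56 = 7.01%.
Change = 7.01% − 7.09% = −0.08 pp.

The unemployment rate changed by −0.08 percentage points.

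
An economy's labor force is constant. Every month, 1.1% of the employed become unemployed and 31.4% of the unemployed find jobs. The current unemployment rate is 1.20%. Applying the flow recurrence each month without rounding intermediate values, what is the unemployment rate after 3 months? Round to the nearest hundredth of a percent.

With a fixed labor force, u_{t+1} = u_t + s·(1−u_t) − f·u_t = u_t·(1−s−f) + s.
Here 1−s−f = 0.675 and s = 0.011.
u_1 = 0.012000 × 0.675 + 0.011 = 0.019100.
u_2 = 0.019100 × 0.675 + 0.011 = 0.023892.
u_3 = 0.023892 × 0.675 + 0.011 = 0.027127.

Unemployment rate after three months ≈ 2.71%.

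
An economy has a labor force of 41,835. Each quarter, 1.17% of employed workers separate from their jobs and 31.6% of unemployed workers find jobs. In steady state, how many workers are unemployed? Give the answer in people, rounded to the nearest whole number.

About 1,494 are unemployed in steady state.

Steady-state unemployment rate u* = s/(s+f) = 1.17/(1.17+31.6) = 0.035703.
Unemployed = u* × labor force = 0.035703 × 41,835 ≈ 1,494.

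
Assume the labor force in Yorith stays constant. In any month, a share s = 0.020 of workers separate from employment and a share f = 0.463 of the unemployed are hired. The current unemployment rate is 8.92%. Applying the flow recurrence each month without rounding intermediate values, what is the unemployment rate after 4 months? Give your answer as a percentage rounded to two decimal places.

Unemployment rate after four months ≈ 4.48%.

With a fixed labor force, u_{t+1} = u_t + s·(1−u_t) − f·u_t = u_t·(1−s−f) + s.
Here 1−s−f = 0.517 and s = 0.020.
u_1 = 0.089200 × 0.517 + 0.020 = 0.066116.
u_2 = 0.066116 × 0.517 + 0.020 = 0.054182.
u_3 = 0.054182 × 0.517 + 0.020 = 0.048012.
u_4 = 0.048012 × 0.517 + 0.020 = 0.044822.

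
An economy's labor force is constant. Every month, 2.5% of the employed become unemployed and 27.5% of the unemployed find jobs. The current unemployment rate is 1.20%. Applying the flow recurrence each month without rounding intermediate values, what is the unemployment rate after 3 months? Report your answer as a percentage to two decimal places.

Unemployment rate after three months ≈ 5.89%.

With a fixed labor force, u_{t+1} = u_t + s·(1−u_t) − f·u_t = u_t·(1−s−f) + s.
Here 1−s−f = 0.700 and s = 0.025.
u_1 = 0.012000 × 0.700 + 0.025 = 0.033400.
u_2 = 0.033400 × 0.700 + 0.025 = 0.048380.
u_3 = 0.048380 × 0.700 + 0.025 = 0.058866.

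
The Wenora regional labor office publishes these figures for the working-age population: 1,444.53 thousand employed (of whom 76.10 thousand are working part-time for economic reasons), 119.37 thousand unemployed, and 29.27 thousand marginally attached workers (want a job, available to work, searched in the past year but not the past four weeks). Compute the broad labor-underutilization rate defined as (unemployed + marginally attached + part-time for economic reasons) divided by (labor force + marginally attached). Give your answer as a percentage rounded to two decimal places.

Broad underutilization rate ≈ 14.11%.

Labor force = 1,444.53 + 119.37 = 1,563.90 thousand.
Numerator = 119.37 + 29.27 + 76.10 = 224.74 thousand.
Denominator = 1,563.90 + 29.27 = 1,593.17 thousand.
Broad rate = 224.74 / 1,593.17 = 14.11%.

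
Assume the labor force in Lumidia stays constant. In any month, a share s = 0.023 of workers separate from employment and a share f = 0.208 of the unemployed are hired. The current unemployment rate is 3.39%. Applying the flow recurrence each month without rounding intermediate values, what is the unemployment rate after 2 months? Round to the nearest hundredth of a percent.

With a fixed labor force, u_{t+1} = u_t + s·(1−u_t) − f·u_t = u_t·(1−s−f) + s.
Here 1−s−f = 0.769 and s = 0.023.
u_1 = 0.033900 × 0.769 + 0.023 = 0.049069.
u_2 = 0.049069 × 0.769 + 0.023 = 0.060734.

Unemployment rate after two months ≈ 6.07%.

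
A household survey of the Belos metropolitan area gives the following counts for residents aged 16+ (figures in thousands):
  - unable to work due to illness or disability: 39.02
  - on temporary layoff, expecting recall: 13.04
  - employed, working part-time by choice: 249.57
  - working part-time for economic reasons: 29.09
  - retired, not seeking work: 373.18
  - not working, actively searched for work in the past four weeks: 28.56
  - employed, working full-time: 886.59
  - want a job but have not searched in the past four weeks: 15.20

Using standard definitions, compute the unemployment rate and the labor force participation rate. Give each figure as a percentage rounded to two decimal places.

Unemployment rate ≈ 3.45%; labor force participation rate ≈ 73.85%.

Employed = 249.57 + 29.09 + 886.59 = 1,165.25 thousand (anyone who worked, including part-time for economic reasons, counts as employed).
Unemployed = 13.04 + 28.56 = 41.60 thousand (jobless and actively searching, or on temporary layoff).
Labor force = 1,165.25 + 41.60 = 1,206.85 thousand.
Not in labor force = 39.02 + 373.18 + 15.20 = 427.40 thousand (those not working and not actively searching are outside the labor force — including those who want a job but have given up searching).
Civilian working-age population = 1,206.85 + 427.40 = 1,634.25 thousand.
Unemployment rate = 41.60 / 1,206.85 = 3.45%.
Labor force participation rate = 1,206.85 / 1,634.25 = 73.85%.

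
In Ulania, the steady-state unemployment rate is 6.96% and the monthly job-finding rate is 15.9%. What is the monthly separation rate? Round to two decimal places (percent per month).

Separation rate ≈ 1.19% per month.

From u* = s/(s+f): s = u·f/(1−u).
s = 0.0696 × 15.9 / (1 − 0.0696) = 1.1066 / 0.9304 ≈ 1.19% per month.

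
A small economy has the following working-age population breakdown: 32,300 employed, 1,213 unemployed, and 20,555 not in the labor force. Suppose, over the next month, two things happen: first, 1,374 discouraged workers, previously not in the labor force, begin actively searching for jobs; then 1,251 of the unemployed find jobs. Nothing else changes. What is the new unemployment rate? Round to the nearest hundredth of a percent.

New unemployment rate ≈ 3.83%.

Initially, labor force = 32,300 + 1,213 = 33,513, so u = 1,213/33,513 = 3.62%.
After the first change, unemployed and labor force both rise by 1,374 → E = 32,300, U = 2,587, labor force = 34,887.
After the second change, unemployed falls and employed rises by 1,251; labor force unchanged → E = 33,551, U = 1,336, labor force = 34,887.
New unemployment rate = 1,336 / 34,887 = 3.83%.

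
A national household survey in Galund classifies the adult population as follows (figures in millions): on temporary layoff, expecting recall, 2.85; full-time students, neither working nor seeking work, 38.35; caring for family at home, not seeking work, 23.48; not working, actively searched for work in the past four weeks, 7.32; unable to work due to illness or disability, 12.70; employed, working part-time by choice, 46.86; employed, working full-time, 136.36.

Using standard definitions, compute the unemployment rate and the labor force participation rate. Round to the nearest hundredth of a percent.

Employed = 46.86 + 136.36 = 183.22 million.
Unemployed = 2.85 + 7.32 = 10.17 million (jobless and actively searching, or on temporary layoff).
Labor force = 183.22 + 10.17 = 193.39 million.
Not in labor force = 38.35 + 23.48 + 12.70 = 74.53 million (those not working and not actively searching are outside the labor force).
Civilian working-age population = 193.39 + 74.53 = 267.92 million.
Unemployment rate = 10.17 / 193.39 = 5.26%.
Labor force participation rate = 193.39 / 267.92 = 72.18%.

Unemployment rate ≈ 5.26%; labor force participation rate ≈ 72.18%.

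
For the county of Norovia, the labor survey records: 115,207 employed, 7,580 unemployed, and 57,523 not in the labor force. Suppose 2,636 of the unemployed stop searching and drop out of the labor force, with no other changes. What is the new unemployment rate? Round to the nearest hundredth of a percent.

New unemployment rate ≈ 4.11%.

Initially, labor force = 115,207 + 7,580 = 122,787, so u = 7,580/122,787 = 6.17%.
After the change, unemployed and labor force both fall by 2,636 → E = 115,207, U = 4,944, labor force = 120,151.
New unemployment rate = 4,944 / 120,151 = 4.11%.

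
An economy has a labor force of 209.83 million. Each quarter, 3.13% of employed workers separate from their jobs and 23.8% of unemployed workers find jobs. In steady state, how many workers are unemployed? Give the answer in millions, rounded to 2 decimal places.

About 24.39 million are unemployed in steady state.

Steady-state unemployment rate u* = s/(s+f) = 3.13/(3.13+23.8) = 0.116227.
Unemployed = u* × labor force = 0.116227 × 209.83 ≈ 24.39 million.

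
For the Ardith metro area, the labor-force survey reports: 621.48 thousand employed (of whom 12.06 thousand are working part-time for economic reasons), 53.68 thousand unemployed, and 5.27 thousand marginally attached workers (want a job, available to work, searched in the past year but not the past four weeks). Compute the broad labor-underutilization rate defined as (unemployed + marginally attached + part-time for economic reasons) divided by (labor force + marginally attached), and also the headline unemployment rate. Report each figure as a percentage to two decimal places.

Labor force = 621.48 + 53.68 = 675.16 thousand.
Numerator = 53.68 + 5.27 + 12.06 = 71.01 thousand.
Denominator = 675.16 + 5.27 = 680.43 thousand.
Broad rate = 71.01 / 680.43 = 10.44%.
Headline unemployment rate = 53.68 / 675.16 = 7.95%.

Broad underutilization rate ≈ 10.44%; headline unemployment rate ≈ 7.95%.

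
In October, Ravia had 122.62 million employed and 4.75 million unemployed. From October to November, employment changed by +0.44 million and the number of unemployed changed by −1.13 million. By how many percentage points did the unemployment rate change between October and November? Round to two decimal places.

The unemployment rate changed by −0.87 percentage points.

October: labor force = 122.62 + 4.75 = 127.37; u = 4.75/127.37 = 3.73%.
November: labor force = 123.06 + 3.62 = 126.68; u = 3.62/126.68 = 2.86%.
Change = 2.86% − 3.73% = −0.87 pp.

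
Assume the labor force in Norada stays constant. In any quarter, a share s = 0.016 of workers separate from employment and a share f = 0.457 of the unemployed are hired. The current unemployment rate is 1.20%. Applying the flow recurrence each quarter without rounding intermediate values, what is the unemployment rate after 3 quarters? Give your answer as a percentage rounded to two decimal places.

Unemployment rate after three quarters ≈ 3.06%.

With a fixed labor force, u_{t+1} = u_t + s·(1−u_t) − f·u_t = u_t·(1−s−f) + s.
Here 1−s−f = 0.527 and s = 0.016.
u_1 = 0.012000 × 0.527 + 0.016 = 0.022324.
u_2 = 0.022324 × 0.527 + 0.016 = 0.027765.
u_3 = 0.027765 × 0.527 + 0.016 = 0.030632.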